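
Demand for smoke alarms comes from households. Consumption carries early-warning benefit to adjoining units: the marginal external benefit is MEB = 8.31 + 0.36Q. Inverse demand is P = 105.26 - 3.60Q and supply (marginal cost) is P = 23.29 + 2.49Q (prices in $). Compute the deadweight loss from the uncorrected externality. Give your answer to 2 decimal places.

DWL = $15.10

Market equilibrium (private): 23.29 + 2.49Q = 105.26 - 3.60Q → Q_m = 13.4598.
Social marginal benefit = demand + MEB = 113.57 - 3.24Q.
Set SMB = MC: 113.57 - 3.24Q = 23.29 + 2.49Q → Q* = 15.7557.
Height of the DWL triangle at Q_m is SMB(Q_m) − MC(Q_m) = MEB(Q_m) = 13.1555.
DWL = ½ × 2.2959 × 13.1555 = 15.1019.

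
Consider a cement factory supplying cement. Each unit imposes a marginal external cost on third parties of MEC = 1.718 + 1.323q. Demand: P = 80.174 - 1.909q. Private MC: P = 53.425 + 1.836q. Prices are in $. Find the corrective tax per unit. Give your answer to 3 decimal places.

tax = $8.252 per unit

Social marginal cost = private MC + MEC = 55.143 + 3.159q.
Set SMC = demand: 55.143 + 3.159q = 80.174 - 1.909q → q* = 4.9390.
The Pigouvian tax equals MEC at q*: 1.718 + 1.323×4.9390 = 8.2523.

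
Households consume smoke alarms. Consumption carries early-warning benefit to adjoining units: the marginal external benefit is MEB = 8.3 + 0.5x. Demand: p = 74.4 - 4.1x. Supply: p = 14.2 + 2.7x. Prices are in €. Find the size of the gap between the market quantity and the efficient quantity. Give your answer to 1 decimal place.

Market equilibrium (private): 14.2 + 2.7x = 74.4 - 4.1x → x_m = 8.8529.
Social marginal benefit = demand + MEB = 82.7 - 3.6x.
Set SMB = MC: 82.7 - 3.6x = 14.2 + 2.7x → x* = 10.8730.
Gap = |8.8529 − 10.8730| = 2.0201.

2.0 units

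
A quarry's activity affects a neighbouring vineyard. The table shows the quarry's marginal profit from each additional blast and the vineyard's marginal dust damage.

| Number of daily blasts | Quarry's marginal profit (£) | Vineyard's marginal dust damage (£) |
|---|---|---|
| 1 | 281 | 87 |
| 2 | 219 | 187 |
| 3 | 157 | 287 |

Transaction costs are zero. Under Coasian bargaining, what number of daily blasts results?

2

Bargaining reaches the level where marginal profit last exceeds marginal dust damage.
That holds through level 2 (219 ≥ 187) but not at 3 (157 < 287).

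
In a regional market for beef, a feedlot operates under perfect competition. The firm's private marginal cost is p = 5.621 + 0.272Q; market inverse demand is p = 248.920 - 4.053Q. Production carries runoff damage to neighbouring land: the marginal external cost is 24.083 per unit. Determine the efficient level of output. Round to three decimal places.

Social marginal cost = private MC + MEC = 29.704 + 0.272Q.
Set SMC = demand: 29.704 + 0.272Q = 248.920 - 4.053Q → Q* = 50.6858.

Q* = 50.686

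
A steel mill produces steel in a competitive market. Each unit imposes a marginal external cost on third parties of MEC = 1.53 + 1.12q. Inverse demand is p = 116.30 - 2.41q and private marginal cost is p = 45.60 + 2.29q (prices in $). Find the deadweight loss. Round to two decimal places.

Market equilibrium (private): 45.60 + 2.29q = 116.30 - 2.41q → q_m = 15.0426.
Social marginal cost = private MC + MEC = 47.13 + 3.41q.
Set SMC = demand: 47.13 + 3.41q = 116.30 - 2.41q → q* = 11.8849.
The welfare-loss triangle has base |q_m − q*| and height MEC(q_m) (the vertical gap between SMC and demand is zero at q* and MEC at q_m).
DWL = ½ × 3.1577 × 18.3777 = 29.0156.

DWL = $29.02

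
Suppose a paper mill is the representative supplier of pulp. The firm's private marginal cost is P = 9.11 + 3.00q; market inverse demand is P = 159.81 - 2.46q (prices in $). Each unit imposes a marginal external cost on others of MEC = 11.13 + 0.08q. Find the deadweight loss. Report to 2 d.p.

Market equilibrium (private): 9.11 + 3.00q = 159.81 - 2.46q → q_m = 27.6007.
Social marginal cost = private MC + MEC = 20.24 + 3.08q.
Set SMC = demand: 20.24 + 3.08q = 159.81 - 2.46q → q* = 25.1931.
The loss is the area between SMC and demand from q* to q_m; with linear curves that's a triangle of height MEC(q_m).
DWL = ½ × 2.4076 × 13.3381 = 16.0564.

DWL = $16.06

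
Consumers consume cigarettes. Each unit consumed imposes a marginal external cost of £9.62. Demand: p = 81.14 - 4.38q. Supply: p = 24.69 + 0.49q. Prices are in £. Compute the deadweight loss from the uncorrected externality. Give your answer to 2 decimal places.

DWL = £9.50

Market equilibrium (private): 24.69 + 0.49q = 81.14 - 4.38q → q_m = 11.5914.
Social marginal benefit = demand − MEC = 71.52 - 4.38q.
Set SMB = MC: 71.52 - 4.38q = 24.69 + 0.49q → q* = 9.6160.
The loss is the area between SMB and MC from q* to q_m; with linear curves that's a triangle of height MEC(q_m).
DWL = ½ × 1.9754 × 9.6200 = 9.5017.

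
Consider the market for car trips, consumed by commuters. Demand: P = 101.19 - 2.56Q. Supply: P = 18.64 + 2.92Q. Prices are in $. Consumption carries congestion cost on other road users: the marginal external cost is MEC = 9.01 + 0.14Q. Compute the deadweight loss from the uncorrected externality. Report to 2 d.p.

Market equilibrium (private): 18.64 + 2.92Q = 101.19 - 2.56Q → Q_m = 15.0639.
Social marginal benefit = demand − MEC = 92.18 - 2.70Q.
Set SMB = MC: 92.18 - 2.70Q = 18.64 + 2.92Q → Q* = 13.0854.
The loss is the area between SMB and MC from Q* to Q_m; with linear curves that's a triangle of height MEC(Q_m).
DWL = ½ × 1.9785 × 11.1189 = 10.9994.

DWL = $11.00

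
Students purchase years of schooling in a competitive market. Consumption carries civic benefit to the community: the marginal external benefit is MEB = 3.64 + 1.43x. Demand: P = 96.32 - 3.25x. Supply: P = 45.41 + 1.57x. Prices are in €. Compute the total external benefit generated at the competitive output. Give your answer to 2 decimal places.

Market equilibrium (private): 45.41 + 1.57x = 96.32 - 3.25x → x_m = 10.5622.
Total external benefit = ∫₀^{x_m} (3.64 + 1.43x) dx = 3.64×10.5622 + ½×1.43×10.5622² = 118.2119.

€118.21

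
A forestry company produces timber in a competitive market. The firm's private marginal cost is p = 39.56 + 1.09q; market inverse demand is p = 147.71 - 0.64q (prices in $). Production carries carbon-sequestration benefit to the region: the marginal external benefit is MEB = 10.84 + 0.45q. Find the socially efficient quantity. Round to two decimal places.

Social marginal cost = private MC − MEB = 28.72 + 0.64q.
Set SMC = demand: 28.72 + 0.64q = 147.71 - 0.64q → q* = 92.9609.

q* = 92.96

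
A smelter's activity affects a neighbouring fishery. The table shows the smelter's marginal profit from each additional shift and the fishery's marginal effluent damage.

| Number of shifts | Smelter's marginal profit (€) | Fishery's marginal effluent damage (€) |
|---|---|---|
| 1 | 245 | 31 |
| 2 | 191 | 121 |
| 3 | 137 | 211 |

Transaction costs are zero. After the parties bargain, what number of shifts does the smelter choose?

Bargaining reaches the level where marginal profit last exceeds marginal effluent damage.
That holds through level 2 (191 ≥ 121) but not at 3 (137 < 211).

2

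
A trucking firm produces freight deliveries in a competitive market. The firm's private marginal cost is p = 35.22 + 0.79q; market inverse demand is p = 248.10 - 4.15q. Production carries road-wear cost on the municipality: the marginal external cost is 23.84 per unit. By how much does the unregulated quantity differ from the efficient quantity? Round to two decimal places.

4.83 units

Market equilibrium (private): 35.22 + 0.79q = 248.10 - 4.15q → q_m = 43.0931.
Social marginal cost = private MC + MEC = 59.06 + 0.79q.
Set SMC = demand: 59.06 + 0.79q = 248.10 - 4.15q → q* = 38.2672.
Gap = |43.0931 − 38.2672| = 4.8259.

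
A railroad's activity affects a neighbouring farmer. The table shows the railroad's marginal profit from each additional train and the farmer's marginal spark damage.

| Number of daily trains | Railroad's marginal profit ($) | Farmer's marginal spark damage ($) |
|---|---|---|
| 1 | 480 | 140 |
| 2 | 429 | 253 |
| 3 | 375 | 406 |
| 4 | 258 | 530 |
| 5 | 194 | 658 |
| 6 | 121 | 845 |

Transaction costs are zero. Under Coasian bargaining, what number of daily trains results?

2

Bargaining reaches the level where marginal profit last exceeds marginal spark damage.
That holds through level 2 (429 ≥ 253) but not at 3 (375 < 406).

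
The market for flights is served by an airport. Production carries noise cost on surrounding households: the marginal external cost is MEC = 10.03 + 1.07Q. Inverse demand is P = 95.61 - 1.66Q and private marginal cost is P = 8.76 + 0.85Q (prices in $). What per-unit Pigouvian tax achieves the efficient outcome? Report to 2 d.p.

Social marginal cost = private MC + MEC = 18.79 + 1.92Q.
Set SMC = demand: 18.79 + 1.92Q = 95.61 - 1.66Q → Q* = 21.4581.
The Pigouvian tax equals MEC at Q*: 10.03 + 1.07×21.4581 = 32.9902.

tax = $32.99 per unit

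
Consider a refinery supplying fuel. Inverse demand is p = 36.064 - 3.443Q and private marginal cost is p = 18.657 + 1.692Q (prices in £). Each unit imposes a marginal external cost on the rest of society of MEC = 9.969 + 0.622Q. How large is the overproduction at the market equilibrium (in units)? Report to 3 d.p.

2.098 units

Market equilibrium (private): 18.657 + 1.692Q = 36.064 - 3.443Q → Q_m = 3.3899.
Social marginal cost = private MC + MEC = 28.626 + 2.314Q.
Set SMC = demand: 28.626 + 2.314Q = 36.064 - 3.443Q → Q* = 1.2920.
Gap = |3.3899 − 1.2920| = 2.0979.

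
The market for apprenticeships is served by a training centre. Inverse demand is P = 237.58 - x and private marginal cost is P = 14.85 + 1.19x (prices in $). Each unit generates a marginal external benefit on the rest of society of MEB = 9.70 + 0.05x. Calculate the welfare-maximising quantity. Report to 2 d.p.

x* = 108.61

Social marginal cost = private MC − MEB = 5.15 + 1.14x.
Set SMC = demand: 5.15 + 1.14x = 237.58 - x → x* = 108.6121.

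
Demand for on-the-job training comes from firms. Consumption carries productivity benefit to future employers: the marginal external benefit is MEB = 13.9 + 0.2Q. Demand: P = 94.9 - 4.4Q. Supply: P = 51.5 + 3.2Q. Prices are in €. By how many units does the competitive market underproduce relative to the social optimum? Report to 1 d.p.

Market equilibrium (private): 51.5 + 3.2Q = 94.9 - 4.4Q → Q_m = 5.7105.
Social marginal benefit = demand + MEB = 108.8 - 4.2Q.
Set SMB = MC: 108.8 - 4.2Q = 51.5 + 3.2Q → Q* = 7.7432.
Gap = |5.7105 − 7.7432| = 2.0327.

2.0 units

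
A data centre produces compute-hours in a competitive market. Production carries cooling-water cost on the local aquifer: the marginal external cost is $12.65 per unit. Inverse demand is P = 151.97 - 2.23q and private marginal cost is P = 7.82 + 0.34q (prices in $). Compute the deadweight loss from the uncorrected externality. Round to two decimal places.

Market equilibrium (private): 7.82 + 0.34q = 151.97 - 2.23q → q_m = 56.0895.
Social marginal cost = private MC + MEC = 20.47 + 0.34q.
Set SMC = demand: 20.47 + 0.34q = 151.97 - 2.23q → q* = 51.1673.
The loss is the area between SMC and demand from q* to q_m; with linear curves that's a triangle of height MEC(q_m).
DWL = ½ × 4.9222 × 12.6500 = 31.1329.

DWL = $31.13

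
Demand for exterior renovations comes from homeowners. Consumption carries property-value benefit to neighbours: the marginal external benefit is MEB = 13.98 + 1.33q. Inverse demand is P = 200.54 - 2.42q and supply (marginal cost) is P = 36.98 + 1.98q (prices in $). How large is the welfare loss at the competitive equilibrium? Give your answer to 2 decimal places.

Market equilibrium (private): 36.98 + 1.98q = 200.54 - 2.42q → q_m = 37.1727.
Social marginal benefit = demand + MEB = 214.52 - 1.09q.
Set SMB = MC: 214.52 - 1.09q = 36.98 + 1.98q → q* = 57.8306.
The welfare-loss triangle has base |q_m − q*| and height MEB(q_m) (the vertical gap between SMB and MC is zero at q* and MEB at q_m).
DWL = ½ × 20.6579 × 63.4197 = 655.0589.

DWL = $655.06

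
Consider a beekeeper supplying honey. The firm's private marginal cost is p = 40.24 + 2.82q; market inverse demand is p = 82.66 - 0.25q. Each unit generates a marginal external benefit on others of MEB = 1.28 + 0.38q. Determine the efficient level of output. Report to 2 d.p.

Social marginal cost = private MC − MEB = 38.96 + 2.44q.
Set SMC = demand: 38.96 + 2.44q = 82.66 - 0.25q → q* = 16.2454.

q* = 16.25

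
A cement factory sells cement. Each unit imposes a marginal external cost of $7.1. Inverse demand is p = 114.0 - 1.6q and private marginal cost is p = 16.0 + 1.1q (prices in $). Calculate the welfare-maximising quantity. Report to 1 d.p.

Social marginal cost = private MC + MEC = 23.1 + 1.1q.
Set SMC = demand: 23.1 + 1.1q = 114.0 - 1.6q → q* = 33.6667.

q* = 33.7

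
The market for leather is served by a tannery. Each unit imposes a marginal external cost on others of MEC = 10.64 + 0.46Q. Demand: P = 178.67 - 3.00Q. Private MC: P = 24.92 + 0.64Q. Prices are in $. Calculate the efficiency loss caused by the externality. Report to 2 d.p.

DWL = $110.27

Market equilibrium (private): 24.92 + 0.64Q = 178.67 - 3.00Q → Q_m = 42.2390.
Social marginal cost = private MC + MEC = 35.56 + 1.10Q.
Set SMC = demand: 35.56 + 1.10Q = 178.67 - 3.00Q → Q* = 34.9049.
Between Q* and Q_m the wedge SMC − demand runs linearly from 0 to MEC(Q_m), so the loss is a triangle.
DWL = ½ × 7.3341 × 30.0699 = 110.2678.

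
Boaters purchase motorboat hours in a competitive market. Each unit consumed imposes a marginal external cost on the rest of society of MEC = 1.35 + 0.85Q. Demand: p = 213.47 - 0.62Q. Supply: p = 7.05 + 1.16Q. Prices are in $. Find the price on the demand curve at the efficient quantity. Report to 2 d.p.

P = $165.13

Social marginal benefit = demand − MEC = 212.12 - 1.47Q.
Set SMB = MC: 212.12 - 1.47Q = 7.05 + 1.16Q → Q* = 77.9734.
Consumer price on the demand curve at Q*: 213.47 − 0.62×77.9734 = 165.1265.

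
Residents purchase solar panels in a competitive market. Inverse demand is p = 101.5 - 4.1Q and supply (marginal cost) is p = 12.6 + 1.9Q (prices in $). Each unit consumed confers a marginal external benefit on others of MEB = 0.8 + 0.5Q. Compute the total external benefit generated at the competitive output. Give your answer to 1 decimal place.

Market equilibrium (private): 12.6 + 1.9Q = 101.5 - 4.1Q → Q_m = 14.8167.
Total external benefit = ∫₀^{Q_m} (0.8 + 0.5Q) dQ = 0.8×14.8167 + ½×0.5×14.8167² = 66.7370.

$66.7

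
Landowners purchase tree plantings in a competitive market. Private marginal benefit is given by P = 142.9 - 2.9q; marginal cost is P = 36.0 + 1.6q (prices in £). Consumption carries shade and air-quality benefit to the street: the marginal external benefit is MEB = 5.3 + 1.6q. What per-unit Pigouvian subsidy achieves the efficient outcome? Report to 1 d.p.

subsidy = £67.2 per unit

Social marginal benefit = demand + MEB = 148.2 - 1.3q.
Set SMB = MC: 148.2 - 1.3q = 36.0 + 1.6q → q* = 38.6897.
The Pigouvian subsidy equals MEB at q*: 5.3 + 1.6×38.6897 = 67.2035.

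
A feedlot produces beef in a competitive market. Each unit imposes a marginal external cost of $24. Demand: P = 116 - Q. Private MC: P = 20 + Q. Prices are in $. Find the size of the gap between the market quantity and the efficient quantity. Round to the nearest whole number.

12 units

Market equilibrium (private): 20 + Q = 116 - Q → Q_m = 48.0000.
Social marginal cost = private MC + MEC = 44 + Q.
Set SMC = demand: 44 + Q = 116 - Q → Q* = 36.0000.
Gap = |48.0000 − 36.0000| = 12.0000.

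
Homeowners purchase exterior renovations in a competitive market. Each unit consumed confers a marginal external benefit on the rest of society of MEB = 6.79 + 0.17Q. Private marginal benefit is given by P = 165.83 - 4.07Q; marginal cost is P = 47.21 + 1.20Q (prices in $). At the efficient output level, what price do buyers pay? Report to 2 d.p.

Social marginal benefit = demand + MEB = 172.62 - 3.90Q.
Set SMB = MC: 172.62 - 3.90Q = 47.21 + 1.20Q → Q* = 24.5902.
Consumer price on the demand curve at Q*: 165.83 − 4.07×24.5902 = 65.7479.

P = $65.75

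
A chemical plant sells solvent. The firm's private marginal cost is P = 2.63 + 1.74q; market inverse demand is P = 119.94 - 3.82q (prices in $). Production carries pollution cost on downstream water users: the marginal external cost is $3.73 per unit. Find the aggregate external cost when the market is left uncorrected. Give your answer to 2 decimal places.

$78.70

Market equilibrium (private): 2.63 + 1.74q = 119.94 - 3.82q → q_m = 21.0989.
Total external cost = MEC × q_m = 3.73 × 21.0989 = 78.6989.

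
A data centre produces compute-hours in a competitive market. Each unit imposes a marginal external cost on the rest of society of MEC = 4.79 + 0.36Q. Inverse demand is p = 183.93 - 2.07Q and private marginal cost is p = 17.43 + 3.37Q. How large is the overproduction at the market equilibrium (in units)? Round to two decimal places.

Market equilibrium (private): 17.43 + 3.37Q = 183.93 - 2.07Q → Q_m = 30.6066.
Social marginal cost = private MC + MEC = 22.22 + 3.73Q.
Set SMC = demand: 22.22 + 3.73Q = 183.93 - 2.07Q → Q* = 27.8810.
Gap = |30.6066 − 27.8810| = 2.7256.

2.73 units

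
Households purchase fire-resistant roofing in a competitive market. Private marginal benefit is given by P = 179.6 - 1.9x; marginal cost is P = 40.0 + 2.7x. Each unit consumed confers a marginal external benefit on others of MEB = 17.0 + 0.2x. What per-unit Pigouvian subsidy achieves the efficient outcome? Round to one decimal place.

subsidy = 24.1 per unit

Social marginal benefit = demand + MEB = 196.6 - 1.7x.
Set SMB = MC: 196.6 - 1.7x = 40.0 + 2.7x → x* = 35.5909.
The Pigouvian subsidy equals MEB at x*: 17.0 + 0.2×35.5909 = 24.1182.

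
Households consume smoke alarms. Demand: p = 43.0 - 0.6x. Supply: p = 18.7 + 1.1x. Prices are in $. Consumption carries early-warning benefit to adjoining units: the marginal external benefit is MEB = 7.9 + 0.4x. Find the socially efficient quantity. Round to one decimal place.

Social marginal benefit = demand + MEB = 50.9 - 0.2x.
Set SMB = MC: 50.9 - 0.2x = 18.7 + 1.1x → x* = 24.7692.

x* = 24.8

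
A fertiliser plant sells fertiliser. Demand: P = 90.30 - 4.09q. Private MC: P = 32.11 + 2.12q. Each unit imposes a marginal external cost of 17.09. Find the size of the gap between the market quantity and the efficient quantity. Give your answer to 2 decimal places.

Market equilibrium (private): 32.11 + 2.12q = 90.30 - 4.09q → q_m = 9.3704.
Social marginal cost = private MC + MEC = 49.20 + 2.12q.
Set SMC = demand: 49.20 + 2.12q = 90.30 - 4.09q → q* = 6.6184.
Gap = |9.3704 − 6.6184| = 2.7520.

2.75 units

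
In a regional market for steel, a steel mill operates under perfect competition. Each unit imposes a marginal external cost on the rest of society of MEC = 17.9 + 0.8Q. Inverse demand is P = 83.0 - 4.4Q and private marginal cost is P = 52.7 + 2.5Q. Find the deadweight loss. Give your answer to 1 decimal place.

Market equilibrium (private): 52.7 + 2.5Q = 83.0 - 4.4Q → Q_m = 4.3913.
Social marginal cost = private MC + MEC = 70.6 + 3.3Q.
Set SMC = demand: 70.6 + 3.3Q = 83.0 - 4.4Q → Q* = 1.6104.
The loss is the area between SMC and demand from Q* to Q_m; with linear curves that's a triangle of height MEC(Q_m).
DWL = ½ × 2.7809 × 21.4130 = 29.7737.

DWL = 29.8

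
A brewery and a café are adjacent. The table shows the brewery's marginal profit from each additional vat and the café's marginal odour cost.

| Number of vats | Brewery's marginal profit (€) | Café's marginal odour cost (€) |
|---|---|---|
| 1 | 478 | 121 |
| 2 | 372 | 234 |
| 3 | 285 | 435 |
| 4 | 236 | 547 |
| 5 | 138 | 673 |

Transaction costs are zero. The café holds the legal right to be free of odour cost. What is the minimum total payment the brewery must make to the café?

Efficient level: marginal profit ≥ marginal odour cost through level 2, so k* = 2.
With the café holding the right, the brewery must at least compensate total damage at k*: 121 + 234 = 355.

€355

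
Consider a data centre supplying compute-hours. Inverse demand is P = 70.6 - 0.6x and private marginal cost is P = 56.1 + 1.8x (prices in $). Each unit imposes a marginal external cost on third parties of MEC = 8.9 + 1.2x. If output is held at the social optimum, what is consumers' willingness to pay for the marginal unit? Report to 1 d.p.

Social marginal cost = private MC + MEC = 65.0 + 3.0x.
Set SMC = demand: 65.0 + 3.0x = 70.6 - 0.6x → x* = 1.5556.
Consumer price on the demand curve at x*: 70.6 − 0.6×1.5556 = 69.6666.

P = $69.7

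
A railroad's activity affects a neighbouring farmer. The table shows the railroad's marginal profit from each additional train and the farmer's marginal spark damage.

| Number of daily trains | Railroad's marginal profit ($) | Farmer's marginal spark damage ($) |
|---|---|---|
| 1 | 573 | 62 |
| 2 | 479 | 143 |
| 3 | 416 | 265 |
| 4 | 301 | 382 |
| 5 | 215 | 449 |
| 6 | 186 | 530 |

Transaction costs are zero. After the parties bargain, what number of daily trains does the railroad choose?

3

Bargaining reaches the level where marginal profit last exceeds marginal spark damage.
That holds through level 3 (416 ≥ 265) but not at 4 (301 < 382).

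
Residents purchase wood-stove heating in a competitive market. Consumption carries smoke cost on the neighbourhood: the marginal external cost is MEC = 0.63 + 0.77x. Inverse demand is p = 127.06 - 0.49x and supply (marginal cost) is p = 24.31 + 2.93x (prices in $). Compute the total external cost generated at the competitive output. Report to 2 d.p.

Market equilibrium (private): 24.31 + 2.93x = 127.06 - 0.49x → x_m = 30.0439.
Total external cost = ∫₀^{x_m} (0.63 + 0.77x) dx = 0.63×30.0439 + ½×0.77×30.0439² = 366.4425.

$366.44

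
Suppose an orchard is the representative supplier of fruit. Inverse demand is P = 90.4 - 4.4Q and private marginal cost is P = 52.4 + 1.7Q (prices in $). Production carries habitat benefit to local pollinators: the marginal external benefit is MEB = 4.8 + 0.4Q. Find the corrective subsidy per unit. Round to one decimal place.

Social marginal cost = private MC − MEB = 47.6 + 1.3Q.
Set SMC = demand: 47.6 + 1.3Q = 90.4 - 4.4Q → Q* = 7.5088.
The Pigouvian subsidy equals MEB at Q*: 4.8 + 0.4×7.5088 = 7.8035.

subsidy = $7.8 per unit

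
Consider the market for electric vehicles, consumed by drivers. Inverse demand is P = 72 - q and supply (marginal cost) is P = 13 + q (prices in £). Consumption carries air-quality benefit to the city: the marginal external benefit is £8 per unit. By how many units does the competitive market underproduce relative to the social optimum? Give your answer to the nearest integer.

Market equilibrium (private): 13 + q = 72 - q → q_m = 29.5000.
Social marginal benefit = demand + MEB = 80 - q.
Set SMB = MC: 80 - q = 13 + q → q* = 33.5000.
Gap = |29.5000 − 33.5000| = 4.0000.

4 units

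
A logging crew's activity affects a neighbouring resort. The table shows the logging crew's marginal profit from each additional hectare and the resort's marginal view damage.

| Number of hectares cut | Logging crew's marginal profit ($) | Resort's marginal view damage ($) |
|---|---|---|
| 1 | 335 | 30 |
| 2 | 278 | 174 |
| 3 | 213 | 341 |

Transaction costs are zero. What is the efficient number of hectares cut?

2

Bargaining reaches the level where marginal profit last exceeds marginal view damage.
That holds through level 2 (278 ≥ 174) but not at 3 (213 < 341).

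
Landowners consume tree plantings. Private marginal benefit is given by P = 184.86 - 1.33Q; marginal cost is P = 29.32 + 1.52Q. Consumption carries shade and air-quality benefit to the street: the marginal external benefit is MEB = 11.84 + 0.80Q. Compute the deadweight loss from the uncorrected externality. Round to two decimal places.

DWL = 751.29

Market equilibrium (private): 29.32 + 1.52Q = 184.86 - 1.33Q → Q_m = 54.5754.
Social marginal benefit = demand + MEB = 196.70 - 0.53Q.
Set SMB = MC: 196.70 - 0.53Q = 29.32 + 1.52Q → Q* = 81.6488.
Between Q* and Q_m the wedge SMB − MC runs linearly from 0 to MEB(Q_m), so the loss is a triangle.
DWL = ½ × 27.0734 × 55.5004 = 751.2923.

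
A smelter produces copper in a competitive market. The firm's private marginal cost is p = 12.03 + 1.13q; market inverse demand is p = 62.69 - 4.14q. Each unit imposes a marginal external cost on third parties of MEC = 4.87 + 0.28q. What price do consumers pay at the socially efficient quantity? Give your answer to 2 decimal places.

Social marginal cost = private MC + MEC = 16.90 + 1.41q.
Set SMC = demand: 16.90 + 1.41q = 62.69 - 4.14q → q* = 8.2505.
Consumer price on the demand curve at q*: 62.69 − 4.14×8.2505 = 28.5329.

P = 28.53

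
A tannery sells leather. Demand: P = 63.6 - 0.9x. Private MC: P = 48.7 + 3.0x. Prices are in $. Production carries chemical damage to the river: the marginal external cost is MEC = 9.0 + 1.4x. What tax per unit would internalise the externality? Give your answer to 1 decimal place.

tax = $10.6 per unit

Social marginal cost = private MC + MEC = 57.7 + 4.4x.
Set SMC = demand: 57.7 + 4.4x = 63.6 - 0.9x → x* = 1.1132.
The Pigouvian tax equals MEC at x*: 9.0 + 1.4×1.1132 = 10.5585.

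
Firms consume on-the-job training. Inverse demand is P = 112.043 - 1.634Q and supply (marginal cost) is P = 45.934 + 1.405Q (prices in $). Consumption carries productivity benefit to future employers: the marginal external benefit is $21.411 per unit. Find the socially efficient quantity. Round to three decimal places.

Social marginal benefit = demand + MEB = 133.454 - 1.634Q.
Set SMB = MC: 133.454 - 1.634Q = 45.934 + 1.405Q → Q* = 28.7989.

Q* = 28.799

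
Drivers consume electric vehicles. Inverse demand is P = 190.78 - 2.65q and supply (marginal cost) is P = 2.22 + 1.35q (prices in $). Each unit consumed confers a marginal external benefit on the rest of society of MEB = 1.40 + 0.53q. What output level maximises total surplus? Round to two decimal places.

q* = 54.74

Social marginal benefit = demand + MEB = 192.18 - 2.12q.
Set SMB = MC: 192.18 - 2.12q = 2.22 + 1.35q → q* = 54.7435.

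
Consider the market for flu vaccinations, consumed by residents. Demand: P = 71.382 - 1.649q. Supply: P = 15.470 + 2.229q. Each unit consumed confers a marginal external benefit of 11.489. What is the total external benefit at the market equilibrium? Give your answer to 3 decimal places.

165.645

Market equilibrium (private): 15.470 + 2.229q = 71.382 - 1.649q → q_m = 14.4177.
Total external benefit = MEB × q_m = 11.489 × 14.4177 = 165.6450.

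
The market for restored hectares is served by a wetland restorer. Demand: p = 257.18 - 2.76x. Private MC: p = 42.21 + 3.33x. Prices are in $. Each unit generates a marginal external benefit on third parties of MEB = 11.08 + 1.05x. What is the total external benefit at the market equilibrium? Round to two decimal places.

Market equilibrium (private): 42.21 + 3.33x = 257.18 - 2.76x → x_m = 35.2989.
Total external benefit = ∫₀^{x_m} (11.08 + 1.05x) dx = 11.08×35.2989 + ½×1.05×35.2989² = 1045.2683.

$1045.27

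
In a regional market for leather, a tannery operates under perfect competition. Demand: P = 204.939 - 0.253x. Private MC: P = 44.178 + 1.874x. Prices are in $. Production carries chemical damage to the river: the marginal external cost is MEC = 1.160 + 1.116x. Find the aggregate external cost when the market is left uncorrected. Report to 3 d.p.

Market equilibrium (private): 44.178 + 1.874x = 204.939 - 0.253x → x_m = 75.5811.
Total external cost = ∫₀^{x_m} (1.160 + 1.116x) dx = 1.160×75.5811 + ½×1.116×75.5811² = 3275.2506.

$3275.251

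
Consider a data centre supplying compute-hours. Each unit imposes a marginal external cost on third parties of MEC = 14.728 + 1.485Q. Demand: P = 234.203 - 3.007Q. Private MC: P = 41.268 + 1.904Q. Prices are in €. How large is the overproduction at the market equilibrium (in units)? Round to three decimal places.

11.424 units

Market equilibrium (private): 41.268 + 1.904Q = 234.203 - 3.007Q → Q_m = 39.2863.
Social marginal cost = private MC + MEC = 55.996 + 3.389Q.
Set SMC = demand: 55.996 + 3.389Q = 234.203 - 3.007Q → Q* = 27.8623.
Gap = |39.2863 − 27.8623| = 11.4240.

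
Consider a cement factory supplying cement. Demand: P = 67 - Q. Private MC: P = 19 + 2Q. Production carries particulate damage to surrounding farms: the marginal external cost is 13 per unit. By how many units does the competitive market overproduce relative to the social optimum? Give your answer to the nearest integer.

4 units

Market equilibrium (private): 19 + 2Q = 67 - Q → Q_m = 16.0000.
Social marginal cost = private MC + MEC = 32 + 2Q.
Set SMC = demand: 32 + 2Q = 67 - Q → Q* = 11.6667.
Gap = |16.0000 − 11.6667| = 4.3333.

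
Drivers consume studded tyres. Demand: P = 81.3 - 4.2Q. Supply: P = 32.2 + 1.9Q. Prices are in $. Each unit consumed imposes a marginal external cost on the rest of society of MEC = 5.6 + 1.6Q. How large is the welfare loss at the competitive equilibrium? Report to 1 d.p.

Market equilibrium (private): 32.2 + 1.9Q = 81.3 - 4.2Q → Q_m = 8.0492.
Social marginal benefit = demand − MEC = 75.7 - 5.8Q.
Set SMB = MC: 75.7 - 5.8Q = 32.2 + 1.9Q → Q* = 5.6494.
The welfare-loss triangle has base |Q_m − Q*| and height MEC(Q_m) (the vertical gap between SMB and MC is zero at Q* and MEC at Q_m).
DWL = ½ × 2.3998 × 18.4787 = 22.1726.

DWL = $22.2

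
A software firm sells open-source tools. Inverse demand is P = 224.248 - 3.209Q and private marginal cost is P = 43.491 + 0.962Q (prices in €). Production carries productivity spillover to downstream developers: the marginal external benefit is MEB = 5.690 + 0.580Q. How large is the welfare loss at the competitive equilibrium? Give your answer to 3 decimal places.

DWL = €132.302

Market equilibrium (private): 43.491 + 0.962Q = 224.248 - 3.209Q → Q_m = 43.3366.
Social marginal cost = private MC − MEB = 37.801 + 0.382Q.
Set SMC = demand: 37.801 + 0.382Q = 224.248 - 3.209Q → Q* = 51.9206.
The welfare-loss triangle has base |Q_m − Q*| and height MEB(Q_m) (the vertical gap between SMC and demand is zero at Q* and MEB at Q_m).
DWL = ½ × 8.5840 × 30.8252 = 132.3018.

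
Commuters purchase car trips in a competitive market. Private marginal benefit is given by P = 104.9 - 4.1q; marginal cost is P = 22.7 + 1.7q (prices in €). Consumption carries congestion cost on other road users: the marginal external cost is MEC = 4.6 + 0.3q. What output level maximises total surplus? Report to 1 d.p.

Social marginal benefit = demand − MEC = 100.3 - 4.4q.
Set SMB = MC: 100.3 - 4.4q = 22.7 + 1.7q → q* = 12.7213.

q* = 12.7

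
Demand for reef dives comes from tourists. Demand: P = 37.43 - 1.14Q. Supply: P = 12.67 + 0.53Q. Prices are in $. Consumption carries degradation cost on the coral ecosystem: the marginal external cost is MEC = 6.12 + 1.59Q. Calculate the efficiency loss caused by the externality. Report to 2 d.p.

Market equilibrium (private): 12.67 + 0.53Q = 37.43 - 1.14Q → Q_m = 14.8263.
Social marginal benefit = demand − MEC = 31.31 - 2.73Q.
Set SMB = MC: 31.31 - 2.73Q = 12.67 + 0.53Q → Q* = 5.7178.
The loss is the area between SMB and MC from Q* to Q_m; with linear curves that's a triangle of height MEC(Q_m).
DWL = ½ × 9.1085 × 29.6939 = 135.2334.

DWL = $135.23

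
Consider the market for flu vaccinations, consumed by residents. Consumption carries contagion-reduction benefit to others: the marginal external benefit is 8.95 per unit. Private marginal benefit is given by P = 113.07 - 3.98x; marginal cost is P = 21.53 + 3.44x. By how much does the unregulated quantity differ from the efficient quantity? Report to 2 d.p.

Market equilibrium (private): 21.53 + 3.44x = 113.07 - 3.98x → x_m = 12.3369.
Social marginal benefit = demand + MEB = 122.02 - 3.98x.
Set SMB = MC: 122.02 - 3.98x = 21.53 + 3.44x → x* = 13.5431.
Gap = |12.3369 − 13.5431| = 1.2062.

1.21 units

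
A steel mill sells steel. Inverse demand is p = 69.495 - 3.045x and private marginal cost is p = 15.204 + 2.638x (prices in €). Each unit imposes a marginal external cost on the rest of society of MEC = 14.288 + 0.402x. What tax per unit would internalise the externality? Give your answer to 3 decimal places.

tax = €16.931 per unit

Social marginal cost = private MC + MEC = 29.492 + 3.040x.
Set SMC = demand: 29.492 + 3.040x = 69.495 - 3.045x → x* = 6.5740.
The Pigouvian tax equals MEC at x*: 14.288 + 0.402×6.5740 = 16.9307.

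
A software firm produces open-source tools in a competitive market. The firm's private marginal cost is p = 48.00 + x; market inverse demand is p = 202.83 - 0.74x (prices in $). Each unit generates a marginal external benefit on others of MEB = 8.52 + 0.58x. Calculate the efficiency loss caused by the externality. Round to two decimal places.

DWL = $1558.46

Market equilibrium (private): 48.00 + x = 202.83 - 0.74x → x_m = 88.9828.
Social marginal cost = private MC − MEB = 39.48 + 0.42x.
Set SMC = demand: 39.48 + 0.42x = 202.83 - 0.74x → x* = 140.8190.
Between x* and x_m the wedge demand − SMC runs linearly from 0 to MEB(x_m), so the loss is a triangle.
DWL = ½ × 51.8362 × 60.1300 = 1558.4554.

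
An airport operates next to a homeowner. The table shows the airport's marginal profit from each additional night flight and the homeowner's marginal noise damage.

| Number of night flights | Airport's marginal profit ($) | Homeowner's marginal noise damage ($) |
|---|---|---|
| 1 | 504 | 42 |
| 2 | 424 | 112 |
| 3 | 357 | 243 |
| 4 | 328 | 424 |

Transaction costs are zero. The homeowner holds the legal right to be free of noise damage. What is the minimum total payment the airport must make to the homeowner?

$397

Efficient level: marginal profit ≥ marginal noise damage through level 3, so k* = 3.
With the homeowner holding the right, the airport must at least compensate total damage at k*: 42 + 112 + 243 = 397.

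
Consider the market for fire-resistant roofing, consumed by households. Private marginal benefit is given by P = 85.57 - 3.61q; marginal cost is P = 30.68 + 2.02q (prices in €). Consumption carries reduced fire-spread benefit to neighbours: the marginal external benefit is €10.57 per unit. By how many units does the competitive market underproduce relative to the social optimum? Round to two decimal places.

Market equilibrium (private): 30.68 + 2.02q = 85.57 - 3.61q → q_m = 9.7496.
Social marginal benefit = demand + MEB = 96.14 - 3.61q.
Set SMB = MC: 96.14 - 3.61q = 30.68 + 2.02q → q* = 11.6270.
Gap = |9.7496 − 11.6270| = 1.8774.

1.88 units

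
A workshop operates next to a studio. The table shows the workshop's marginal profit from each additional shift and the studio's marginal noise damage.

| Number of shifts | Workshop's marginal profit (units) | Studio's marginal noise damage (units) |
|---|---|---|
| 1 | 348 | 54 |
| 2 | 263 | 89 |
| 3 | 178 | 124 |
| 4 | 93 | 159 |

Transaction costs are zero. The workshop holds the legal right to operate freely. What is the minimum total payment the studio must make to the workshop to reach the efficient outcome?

Left alone the workshop would choose level 4 (marginal profit stays positive).
Efficient level: k* = 3 (marginal profit ≥ marginal noise damage through 3).
The studio must at least cover the workshop's forgone profit from cutting 4→3: 93 = 93.

93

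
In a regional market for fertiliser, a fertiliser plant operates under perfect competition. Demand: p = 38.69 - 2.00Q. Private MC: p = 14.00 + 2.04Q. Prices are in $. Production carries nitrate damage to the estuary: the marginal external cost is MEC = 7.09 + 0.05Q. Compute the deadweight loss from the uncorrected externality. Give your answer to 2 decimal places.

Market equilibrium (private): 14.00 + 2.04Q = 38.69 - 2.00Q → Q_m = 6.1114.
Social marginal cost = private MC + MEC = 21.09 + 2.09Q.
Set SMC = demand: 21.09 + 2.09Q = 38.69 - 2.00Q → Q* = 4.3032.
The welfare-loss triangle has base |Q_m − Q*| and height MEC(Q_m) (the vertical gap between SMC and demand is zero at Q* and MEC at Q_m).
DWL = ½ × 1.8082 × 7.3956 = 6.6864.

DWL = $6.69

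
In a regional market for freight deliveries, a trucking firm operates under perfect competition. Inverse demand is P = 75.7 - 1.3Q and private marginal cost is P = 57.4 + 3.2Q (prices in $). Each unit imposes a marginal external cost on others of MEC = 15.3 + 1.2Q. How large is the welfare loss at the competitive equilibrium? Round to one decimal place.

DWL = $35.7

Market equilibrium (private): 57.4 + 3.2Q = 75.7 - 1.3Q → Q_m = 4.0667.
Social marginal cost = private MC + MEC = 72.7 + 4.4Q.
Set SMC = demand: 72.7 + 4.4Q = 75.7 - 1.3Q → Q* = 0.5263.
Height of the DWL triangle at Q_m is SMC(Q_m) − demand(Q_m) = MEC(Q_m) = 20.1800.
DWL = ½ × 3.5404 × 20.1800 = 35.7226.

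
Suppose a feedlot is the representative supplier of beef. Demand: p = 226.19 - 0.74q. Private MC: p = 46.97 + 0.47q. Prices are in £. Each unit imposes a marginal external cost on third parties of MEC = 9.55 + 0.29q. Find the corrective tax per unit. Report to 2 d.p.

Social marginal cost = private MC + MEC = 56.52 + 0.76q.
Set SMC = demand: 56.52 + 0.76q = 226.19 - 0.74q → q* = 113.1133.
The Pigouvian tax equals MEC at q*: 9.55 + 0.29×113.1133 = 42.3529.

tax = £42.35 per unit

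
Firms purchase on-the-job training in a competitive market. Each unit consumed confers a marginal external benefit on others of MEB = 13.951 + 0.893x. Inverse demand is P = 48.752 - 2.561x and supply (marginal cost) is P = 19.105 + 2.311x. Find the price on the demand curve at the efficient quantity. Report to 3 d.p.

P = 20.691

Social marginal benefit = demand + MEB = 62.703 - 1.668x.
Set SMB = MC: 62.703 - 1.668x = 19.105 + 2.311x → x* = 10.9570.
Consumer price on the demand curve at x*: 48.752 − 2.561×10.9570 = 20.6911.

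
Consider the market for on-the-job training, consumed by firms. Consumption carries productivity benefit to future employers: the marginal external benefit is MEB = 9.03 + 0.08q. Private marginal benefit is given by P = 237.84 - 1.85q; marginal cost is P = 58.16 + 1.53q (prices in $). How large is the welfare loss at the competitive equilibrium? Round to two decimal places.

Market equilibrium (private): 58.16 + 1.53q = 237.84 - 1.85q → q_m = 53.1598.
Social marginal benefit = demand + MEB = 246.87 - 1.77q.
Set SMB = MC: 246.87 - 1.77q = 58.16 + 1.53q → q* = 57.1848.
Height of the DWL triangle at q_m is SMB(q_m) − MC(q_m) = MEB(q_m) = 13.2828.
DWL = ½ × 4.0250 × 13.2828 = 26.7316.

DWL = $26.73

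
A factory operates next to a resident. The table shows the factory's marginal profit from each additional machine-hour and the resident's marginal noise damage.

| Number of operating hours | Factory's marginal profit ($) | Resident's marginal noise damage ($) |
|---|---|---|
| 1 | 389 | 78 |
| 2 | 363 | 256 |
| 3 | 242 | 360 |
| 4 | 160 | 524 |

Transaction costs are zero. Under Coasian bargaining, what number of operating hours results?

2

Bargaining reaches the level where marginal profit last exceeds marginal noise damage.
That holds through level 2 (363 ≥ 256) but not at 3 (242 < 360).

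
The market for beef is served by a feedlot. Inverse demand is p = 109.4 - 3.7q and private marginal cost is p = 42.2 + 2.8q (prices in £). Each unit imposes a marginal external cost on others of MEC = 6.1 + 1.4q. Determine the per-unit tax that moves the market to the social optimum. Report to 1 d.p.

tax = £16.9 per unit

Social marginal cost = private MC + MEC = 48.3 + 4.2q.
Set SMC = demand: 48.3 + 4.2q = 109.4 - 3.7q → q* = 7.7342.
The Pigouvian tax equals MEC at q*: 6.1 + 1.4×7.7342 = 16.9279.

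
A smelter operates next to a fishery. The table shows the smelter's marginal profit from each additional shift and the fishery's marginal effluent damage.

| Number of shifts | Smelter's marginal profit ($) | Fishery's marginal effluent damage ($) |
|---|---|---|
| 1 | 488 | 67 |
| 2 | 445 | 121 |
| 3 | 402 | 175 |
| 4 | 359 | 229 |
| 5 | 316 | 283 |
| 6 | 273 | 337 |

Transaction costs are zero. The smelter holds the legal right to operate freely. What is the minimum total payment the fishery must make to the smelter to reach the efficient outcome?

$273

Left alone the smelter would choose level 6 (marginal profit stays positive).
Efficient level: k* = 5 (marginal profit ≥ marginal effluent damage through 5).
The fishery must at least cover the smelter's forgone profit from cutting 6→5: 273 = 273.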